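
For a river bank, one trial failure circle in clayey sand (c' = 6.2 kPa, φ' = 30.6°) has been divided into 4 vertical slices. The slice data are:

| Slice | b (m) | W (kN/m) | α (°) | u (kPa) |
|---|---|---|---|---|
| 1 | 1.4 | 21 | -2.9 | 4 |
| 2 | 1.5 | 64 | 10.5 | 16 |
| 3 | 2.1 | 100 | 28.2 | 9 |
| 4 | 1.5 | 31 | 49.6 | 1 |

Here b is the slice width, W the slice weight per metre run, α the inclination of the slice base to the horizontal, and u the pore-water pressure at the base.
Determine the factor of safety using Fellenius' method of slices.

Ordinary method of slices: FS = Σ[c'·Δl_i + (W_i cosα_i − u_i·Δl_i)·tanφ'] / Σ W_i sinα_i, with Δl_i = b_i / cosα_i.
Slice 1: Δl = 1.4/cos(-2.9°) = 1.402 m; N'_1 = 21·cos(-2.9°) − 4·1.402 = 15.4; c'Δl = 8.69; W sinα = -1.1
Slice 2: Δl = 1.5/cos10.5° = 1.526 m; N'_2 = 64·cos10.5° − 16·1.526 = 38.5; c'Δl = 9.46; W sinα = 11.7
Slice 3: Δl = 2.1/cos28.2° = 2.383 m; N'_3 = 100·cos28.2° − 9·2.383 = 66.7; c'Δl = 14.77; W sinα = 47.3
Slice 4: Δl = 1.5/cos49.6° = 2.314 m; N'_4 = 31·cos49.6° − 1·2.314 = 17.8; c'Δl = 14.35; W sinα = 23.6
Σc'Δl = 47.3 kN/m; ΣN' = 138.3 kN/m; ΣW sinα = 81.5 kN/m
Resisting = 47.3 + 138.3·tan30.6° = 47.3 + 81.8 = 129.1 kN/m
FS = 129.1 / 81.5 = 1.585

FS = 1.58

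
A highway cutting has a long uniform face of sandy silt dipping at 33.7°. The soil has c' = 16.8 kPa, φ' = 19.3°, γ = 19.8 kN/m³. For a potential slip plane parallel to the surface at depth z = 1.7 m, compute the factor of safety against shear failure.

For an infinite slope with a slip plane parallel to the surface (no pore pressure): FS = [c' + γz cos²β tanφ'] / [γz sinβ cosβ].
γz = 19.8·1.7 = 33.66 kN/m²
Numerator = 16.8 + 33.66·cos²33.7°·tan19.3° = 16.8 + 33.66·0.6921·0.3502 = 24.959 kPa
Denominator = 33.66·sin33.7°·cos33.7° = 33.66·0.5548·0.8320 = 15.538 kPa
FS = 24.959 / 15.538 = 1.606

FS = 1.61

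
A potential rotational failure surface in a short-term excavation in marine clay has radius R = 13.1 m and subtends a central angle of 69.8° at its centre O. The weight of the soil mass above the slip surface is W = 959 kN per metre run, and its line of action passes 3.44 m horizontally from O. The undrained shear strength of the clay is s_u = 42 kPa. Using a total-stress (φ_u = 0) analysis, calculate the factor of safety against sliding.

FS = 2.66

Taking moments about the centre O, the resisting moment is provided by the undrained shear strength acting along the arc:
Arc length L_a = R·θ = 13.1·(69.8°·π/180) = 13.1·1.2182 = 15.96 m
M_R = s_u·L_a·R = 42·15.96·13.1 = 8780.6 kN·m/m
M_D = W·d = 959·3.44 = 3299.0 kN·m/m
FS = M_R / M_D = 8780.6 / 3299.0 = 2.662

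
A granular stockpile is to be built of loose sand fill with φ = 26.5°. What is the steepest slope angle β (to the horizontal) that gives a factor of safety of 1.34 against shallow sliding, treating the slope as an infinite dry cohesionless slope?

β = 20.4°

For an infinite dry cohesionless slope FS = tanφ/tanβ, so tanβ = tanφ / FS.
tanβ = tan26.5° / 1.34 = 0.4986 / 1.34 = 0.3721
β = arctan(0.3721) = 20.41°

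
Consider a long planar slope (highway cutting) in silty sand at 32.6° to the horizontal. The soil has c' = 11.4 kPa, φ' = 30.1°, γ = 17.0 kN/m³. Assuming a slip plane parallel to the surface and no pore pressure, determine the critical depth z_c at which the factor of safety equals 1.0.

z_c = 15.79 m

Setting FS = 1.00 in FS = [c' + γz cos²β tanφ'] / [γz sinβ cosβ] and solving for z:
z = c' / [γ cosβ (FS·sinβ − cosβ·tanφ')]
  = 11.4 / [17.0·cos32.6°·(1.00·sin32.6° − cos32.6°·tan30.1°)]
  = 11.4 / [17.0·0.8425·(1.00·0.5388 − 0.8425·0.5797)]
  = 11.4 / 0.7221 = 15.788 m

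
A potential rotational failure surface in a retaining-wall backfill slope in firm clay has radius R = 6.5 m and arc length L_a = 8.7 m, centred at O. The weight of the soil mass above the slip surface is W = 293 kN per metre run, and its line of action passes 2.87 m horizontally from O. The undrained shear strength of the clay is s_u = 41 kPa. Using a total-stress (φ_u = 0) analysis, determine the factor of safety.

Taking moments about the centre O, the resisting moment is provided by the undrained shear strength acting along the arc:
M_R = s_u·L_a·R = 41·8.70·6.5 = 2318.5 kN·m/m
M_D = W·d = 293·2.87 = 840.9 kN·m/m
FS = M_R / M_D = 2318.5 / 840.9 = 2.757

FS = 2.76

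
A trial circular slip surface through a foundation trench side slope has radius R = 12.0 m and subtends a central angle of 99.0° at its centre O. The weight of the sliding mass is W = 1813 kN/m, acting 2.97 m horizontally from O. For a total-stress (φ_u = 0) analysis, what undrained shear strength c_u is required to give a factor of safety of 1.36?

FS = c_u·L_a·R / (W·d), so c_u = FS·W·d / (L_a·R).
Arc length L_a = R·θ = 12.0·(99.0°·π/180) = 12.0·1.7279 = 20.73 m
c_u = 1.36·1813·2.97 / (20.73·12.0) = 7323.1 / 248.81 = 29.43 kPa

c_u = 29.4 kPa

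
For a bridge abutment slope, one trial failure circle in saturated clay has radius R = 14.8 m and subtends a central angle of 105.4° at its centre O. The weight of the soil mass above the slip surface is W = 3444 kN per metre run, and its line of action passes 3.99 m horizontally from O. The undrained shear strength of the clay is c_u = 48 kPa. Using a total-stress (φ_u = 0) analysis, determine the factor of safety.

Taking moments about the centre O, the resisting moment is provided by the undrained shear strength acting along the arc:
Arc length L_a = R·θ = 14.8·(105.4°·π/180) = 14.8·1.8396 = 27.23 m
M_R = c_u·L_a·R = 48·27.23·14.8 = 19341.2 kN·m/m
M_D = W·d = 3444·3.99 = 13741.6 kN·m/m
FS = M_R / M_D = 19341.2 / 13741.6 = 1.407

FS = 1.41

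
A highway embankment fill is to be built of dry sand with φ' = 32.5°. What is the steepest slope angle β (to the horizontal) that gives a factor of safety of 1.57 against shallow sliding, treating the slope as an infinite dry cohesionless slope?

For an infinite dry cohesionless slope FS = tanφ'/tanβ, so tanβ = tanφ' / FS.
tanβ = tan32.5° / 1.57 = 0.6371 / 1.57 = 0.4058
β = arctan(0.4058) = 22.09°

β = 22.1°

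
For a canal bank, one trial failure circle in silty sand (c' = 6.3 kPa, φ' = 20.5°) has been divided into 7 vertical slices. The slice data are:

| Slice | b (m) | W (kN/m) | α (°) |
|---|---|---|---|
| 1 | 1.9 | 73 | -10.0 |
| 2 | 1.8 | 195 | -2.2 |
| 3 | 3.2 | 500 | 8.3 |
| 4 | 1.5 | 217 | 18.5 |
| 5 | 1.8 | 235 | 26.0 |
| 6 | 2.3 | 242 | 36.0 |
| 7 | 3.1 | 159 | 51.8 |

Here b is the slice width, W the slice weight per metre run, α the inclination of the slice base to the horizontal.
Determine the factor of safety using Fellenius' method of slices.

Ordinary method of slices: FS = Σ[c'·Δl_i + (W_i cosα_i)·tanφ'] / Σ W_i sinα_i, with Δl_i = b_i / cosα_i.
Slice 1: Δl = 1.9/cos(-10.0°) = 1.929 m; N'_1 = 73·cos(-10.0°) = 71.9; c'Δl = 12.15; W sinα = -12.7
Slice 2: Δl = 1.8/cos(-2.2°) = 1.801 m; N'_2 = 195·cos(-2.2°) = 194.9; c'Δl = 11.35; W sinα = -7.5
Slice 3: Δl = 3.2/cos8.3° = 3.234 m; N'_3 = 500·cos8.3° = 494.8; c'Δl = 20.37; W sinα = 72.2
Slice 4: Δl = 1.5/cos18.5° = 1.582 m; N'_4 = 217·cos18.5° = 205.8; c'Δl = 9.96; W sinα = 68.9
Slice 5: Δl = 1.8/cos26.0° = 2.003 m; N'_5 = 235·cos26.0° = 211.2; c'Δl = 12.62; W sinα = 103.0
Slice 6: Δl = 2.3/cos36.0° = 2.843 m; N'_6 = 242·cos36.0° = 195.8; c'Δl = 17.91; W sinα = 142.2
Slice 7: Δl = 3.1/cos51.8° = 5.013 m; N'_7 = 159·cos51.8° = 98.3; c'Δl = 31.58; W sinα = 125.0
Σc'Δl = 115.9 kN/m; ΣN' = 1472.6 kN/m; ΣW sinα = 491.1 kN/m
Resisting = 115.9 + 1472.6·tan20.5° = 115.9 + 550.6 = 666.5 kN/m
FS = 666.5 / 491.1 = 1.357

FS = 1.36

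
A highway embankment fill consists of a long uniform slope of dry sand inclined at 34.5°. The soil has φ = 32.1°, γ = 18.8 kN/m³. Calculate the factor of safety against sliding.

For a dry cohesionless infinite slope the factor of safety is FS = tanφ / tanβ.
FS = tan32.1° / tan34.5° = 0.6273 / 0.6873 = 0.913

FS = 0.91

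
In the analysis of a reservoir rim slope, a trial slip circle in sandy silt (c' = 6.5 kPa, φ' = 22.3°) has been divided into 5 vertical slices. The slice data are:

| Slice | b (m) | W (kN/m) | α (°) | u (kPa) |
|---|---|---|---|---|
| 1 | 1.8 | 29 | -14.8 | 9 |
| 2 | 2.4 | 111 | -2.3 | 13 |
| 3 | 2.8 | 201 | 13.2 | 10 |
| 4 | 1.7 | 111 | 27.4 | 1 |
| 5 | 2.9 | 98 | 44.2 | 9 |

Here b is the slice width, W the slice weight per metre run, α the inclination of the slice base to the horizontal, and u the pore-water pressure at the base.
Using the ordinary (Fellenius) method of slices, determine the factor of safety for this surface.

FS = 1.59

Ordinary method of slices: FS = Σ[c'·Δl_i + (W_i cosα_i − u_i·Δl_i)·tanφ'] / Σ W_i sinα_i, with Δl_i = b_i / cosα_i.
Slice 1: Δl = 1.8/cos(-14.8°) = 1.862 m; N'_1 = 29·cos(-14.8°) − 9·1.862 = 11.3; c'Δl = 12.10; W sinα = -7.4
Slice 2: Δl = 2.4/cos(-2.3°) = 2.402 m; N'_2 = 111·cos(-2.3°) − 13·2.402 = 79.7; c'Δl = 15.61; W sinα = -4.5
Slice 3: Δl = 2.8/cos13.2° = 2.876 m; N'_3 = 201·cos13.2° − 10·2.876 = 166.9; c'Δl = 18.69; W sinα = 45.9
Slice 4: Δl = 1.7/cos27.4° = 1.915 m; N'_4 = 111·cos27.4° − 1·1.915 = 96.6; c'Δl = 12.45; W sinα = 51.1
Slice 5: Δl = 2.9/cos44.2° = 4.045 m; N'_5 = 98·cos44.2° − 9·4.045 = 33.9; c'Δl = 26.29; W sinα = 68.3
Σc'Δl = 85.1 kN/m; ΣN' = 388.4 kN/m; ΣW sinα = 153.4 kN/m
Resisting = 85.1 + 388.4·tan22.3° = 85.1 + 159.3 = 244.4 kN/m
FS = 244.4 / 153.4 = 1.593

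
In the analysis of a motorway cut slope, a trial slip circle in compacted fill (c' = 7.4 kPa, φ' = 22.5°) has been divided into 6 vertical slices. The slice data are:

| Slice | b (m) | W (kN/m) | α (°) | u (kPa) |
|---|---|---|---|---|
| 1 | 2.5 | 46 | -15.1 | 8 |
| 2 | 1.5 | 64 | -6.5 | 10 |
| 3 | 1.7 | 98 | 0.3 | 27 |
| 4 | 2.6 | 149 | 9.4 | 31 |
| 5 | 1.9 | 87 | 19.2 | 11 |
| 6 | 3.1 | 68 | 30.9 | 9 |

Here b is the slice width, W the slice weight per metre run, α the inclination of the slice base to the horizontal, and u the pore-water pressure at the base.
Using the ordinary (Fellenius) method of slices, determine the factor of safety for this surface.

Ordinary method of slices: FS = Σ[c'·Δl_i + (W_i cosα_i − u_i·Δl_i)·tanφ'] / Σ W_i sinα_i, with Δl_i = b_i / cosα_i.
Slice 1: Δl = 2.5/cos(-15.1°) = 2.589 m; N'_1 = 46·cos(-15.1°) − 8·2.589 = 23.7; c'Δl = 19.16; W sinα = -12.0
Slice 2: Δl = 1.5/cos(-6.5°) = 1.510 m; N'_2 = 64·cos(-6.5°) − 10·1.510 = 48.5; c'Δl = 11.17; W sinα = -7.2
Slice 3: Δl = 1.7/cos0.3° = 1.700 m; N'_3 = 98·cos0.3° − 27·1.700 = 52.1; c'Δl = 12.58; W sinα = 0.5
Slice 4: Δl = 2.6/cos9.4° = 2.635 m; N'_4 = 149·cos9.4° − 31·2.635 = 65.3; c'Δl = 19.50; W sinα = 24.3
Slice 5: Δl = 1.9/cos19.2° = 2.012 m; N'_5 = 87·cos19.2° − 11·2.012 = 60.0; c'Δl = 14.89; W sinα = 28.6
Slice 6: Δl = 3.1/cos30.9° = 3.613 m; N'_6 = 68·cos30.9° − 9·3.613 = 25.8; c'Δl = 26.73; W sinα = 34.9
Σc'Δl = 104.0 kN/m; ΣN' = 275.5 kN/m; ΣW sinα = 69.2 kN/m
Resisting = 104.0 + 275.5·tan22.5° = 104.0 + 114.1 = 218.1 kN/m
FS = 218.1 / 69.2 = 3.154

FS = 3.15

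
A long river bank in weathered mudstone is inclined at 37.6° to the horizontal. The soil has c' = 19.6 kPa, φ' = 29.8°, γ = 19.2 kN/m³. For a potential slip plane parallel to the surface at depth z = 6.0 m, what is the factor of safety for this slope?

For an infinite slope with a slip plane parallel to the surface (no pore pressure): FS = [c' + γz cos²β tanφ'] / [γz sinβ cosβ].
γz = 19.2·6.0 = 115.20 kN/m²
Numerator = 19.6 + 115.20·cos²37.6°·tan29.8° = 19.6 + 115.20·0.6277·0.5727 = 61.014 kPa
Denominator = 115.20·sin37.6°·cos37.6° = 115.20·0.6101·0.7923 = 55.689 kPa
FS = 61.014 / 55.689 = 1.096

FS = 1.10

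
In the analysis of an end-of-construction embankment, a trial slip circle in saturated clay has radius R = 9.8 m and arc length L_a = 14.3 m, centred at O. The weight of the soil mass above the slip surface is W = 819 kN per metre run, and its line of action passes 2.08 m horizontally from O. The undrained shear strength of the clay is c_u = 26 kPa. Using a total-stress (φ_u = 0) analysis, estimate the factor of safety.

Taking moments about the centre O, the resisting moment is provided by the undrained shear strength acting along the arc:
M_R = c_u·L_a·R = 26·14.30·9.8 = 3643.6 kN·m/m
M_D = W·d = 819·2.08 = 1703.5 kN·m/m
FS = M_R / M_D = 3643.6 / 1703.5 = 2.139

FS = 2.14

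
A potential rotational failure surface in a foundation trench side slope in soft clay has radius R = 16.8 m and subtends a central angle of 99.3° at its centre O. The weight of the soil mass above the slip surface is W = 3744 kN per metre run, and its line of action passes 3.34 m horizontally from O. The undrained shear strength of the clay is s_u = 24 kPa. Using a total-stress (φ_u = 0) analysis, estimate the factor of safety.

FS = 0.94

Taking moments about the centre O, the resisting moment is provided by the undrained shear strength acting along the arc:
Arc length L_a = R·θ = 16.8·(99.3°·π/180) = 16.8·1.7331 = 29.12 m
M_R = s_u·L_a·R = 24·29.12·16.8 = 11739.7 kN·m/m
M_D = W·d = 3744·3.34 = 12505.0 kN·m/m
FS = M_R / M_D = 11739.7 / 12505.0 = 0.939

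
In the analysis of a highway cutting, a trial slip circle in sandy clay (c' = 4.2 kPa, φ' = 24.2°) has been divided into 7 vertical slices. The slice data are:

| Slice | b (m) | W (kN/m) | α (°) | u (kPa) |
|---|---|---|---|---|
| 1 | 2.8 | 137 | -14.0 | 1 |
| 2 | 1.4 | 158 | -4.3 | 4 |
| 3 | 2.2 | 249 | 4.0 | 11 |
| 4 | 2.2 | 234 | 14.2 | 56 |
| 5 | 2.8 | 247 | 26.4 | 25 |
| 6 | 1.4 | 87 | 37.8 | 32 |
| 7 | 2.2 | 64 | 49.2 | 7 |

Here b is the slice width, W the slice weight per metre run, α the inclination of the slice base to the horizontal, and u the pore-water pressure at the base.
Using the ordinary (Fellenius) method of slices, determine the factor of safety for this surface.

FS = 1.75

Ordinary method of slices: FS = Σ[c'·Δl_i + (W_i cosα_i − u_i·Δl_i)·tanφ'] / Σ W_i sinα_i, with Δl_i = b_i / cosα_i.
Slice 1: Δl = 2.8/cos(-14.0°) = 2.886 m; N'_1 = 137·cos(-14.0°) − 1·2.886 = 130.0; c'Δl = 12.12; W sinα = -33.1
Slice 2: Δl = 1.4/cos(-4.3°) = 1.404 m; N'_2 = 158·cos(-4.3°) − 4·1.404 = 151.9; c'Δl = 5.90; W sinα = -11.8
Slice 3: Δl = 2.2/cos4.0° = 2.205 m; N'_3 = 249·cos4.0° − 11·2.205 = 224.1; c'Δl = 9.26; W sinα = 17.4
Slice 4: Δl = 2.2/cos14.2° = 2.269 m; N'_4 = 234·cos14.2° − 56·2.269 = 99.8; c'Δl = 9.53; W sinα = 57.4
Slice 5: Δl = 2.8/cos26.4° = 3.126 m; N'_5 = 247·cos26.4° − 25·3.126 = 143.1; c'Δl = 13.13; W sinα = 109.8
Slice 6: Δl = 1.4/cos37.8° = 1.772 m; N'_6 = 87·cos37.8° − 32·1.772 = 12.0; c'Δl = 7.44; W sinα = 53.3
Slice 7: Δl = 2.2/cos49.2° = 3.367 m; N'_7 = 64·cos49.2° − 7·3.367 = 18.3; c'Δl = 14.14; W sinα = 48.4
Σc'Δl = 71.5 kN/m; ΣN' = 779.3 kN/m; ΣW sinα = 241.4 kN/m
Resisting = 71.5 + 779.3·tan24.2° = 71.5 + 350.2 = 421.7 kN/m
FS = 421.7 / 241.4 = 1.747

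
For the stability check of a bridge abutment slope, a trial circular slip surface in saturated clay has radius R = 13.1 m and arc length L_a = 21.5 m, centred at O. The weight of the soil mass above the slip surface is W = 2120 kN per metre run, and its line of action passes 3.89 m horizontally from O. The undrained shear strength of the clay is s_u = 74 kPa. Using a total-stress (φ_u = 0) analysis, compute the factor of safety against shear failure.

Taking moments about the centre O, the resisting moment is provided by the undrained shear strength acting along the arc:
M_R = s_u·L_a·R = 74·21.50·13.1 = 20842.1 kN·m/m
M_D = W·d = 2120·3.89 = 8246.8 kN·m/m
FS = M_R / M_D = 20842.1 / 8246.8 = 2.527

FS = 2.53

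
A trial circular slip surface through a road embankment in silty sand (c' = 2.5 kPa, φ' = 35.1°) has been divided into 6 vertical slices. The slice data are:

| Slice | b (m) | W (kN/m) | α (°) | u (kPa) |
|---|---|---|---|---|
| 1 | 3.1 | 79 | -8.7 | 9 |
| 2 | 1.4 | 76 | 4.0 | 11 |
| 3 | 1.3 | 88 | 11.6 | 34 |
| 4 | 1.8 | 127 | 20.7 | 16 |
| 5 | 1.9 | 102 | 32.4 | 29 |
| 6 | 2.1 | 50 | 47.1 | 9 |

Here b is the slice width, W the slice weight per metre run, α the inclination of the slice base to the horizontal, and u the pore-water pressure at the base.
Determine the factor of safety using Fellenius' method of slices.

FS = 1.50

Ordinary method of slices: FS = Σ[c'·Δl_i + (W_i cosα_i − u_i·Δl_i)·tanφ'] / Σ W_i sinα_i, with Δl_i = b_i / cosα_i.
Slice 1: Δl = 3.1/cos(-8.7°) = 3.136 m; N'_1 = 79·cos(-8.7°) − 9·3.136 = 49.9; c'Δl = 7.84; W sinα = -11.9
Slice 2: Δl = 1.4/cos4.0° = 1.403 m; N'_2 = 76·cos4.0° − 11·1.403 = 60.4; c'Δl = 3.51; W sinα = 5.3
Slice 3: Δl = 1.3/cos11.6° = 1.327 m; N'_3 = 88·cos11.6° − 34·1.327 = 41.1; c'Δl = 3.32; W sinα = 17.7
Slice 4: Δl = 1.8/cos20.7° = 1.924 m; N'_4 = 127·cos20.7° − 16·1.924 = 88.0; c'Δl = 4.81; W sinα = 44.9
Slice 5: Δl = 1.9/cos32.4° = 2.250 m; N'_5 = 102·cos32.4° − 29·2.250 = 20.9; c'Δl = 5.63; W sinα = 54.7
Slice 6: Δl = 2.1/cos47.1° = 3.085 m; N'_6 = 50·cos47.1° − 9·3.085 = 6.3; c'Δl = 7.71; W sinα = 36.6
Σc'Δl = 32.8 kN/m; ΣN' = 266.5 kN/m; ΣW sinα = 147.2 kN/m
Resisting = 32.8 + 266.5·tan35.1° = 32.8 + 187.3 = 220.1 kN/m
FS = 220.1 / 147.2 = 1.495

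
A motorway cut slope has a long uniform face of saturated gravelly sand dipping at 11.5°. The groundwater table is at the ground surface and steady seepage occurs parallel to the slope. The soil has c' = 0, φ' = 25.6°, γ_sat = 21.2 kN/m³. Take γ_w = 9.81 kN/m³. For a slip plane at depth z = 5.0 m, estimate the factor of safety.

FS = 1.27

With seepage parallel to the slope and the water table at the surface, the effective normal stress on the slip plane uses the buoyant unit weight γ' = γ_sat − γ_w while the driving shear stress uses γ_sat:
FS = [c' + γ' z cos²β tanφ'] / [γ_sat z sinβ cosβ]
(For c' = 0 this reduces to FS = (γ'/γ_sat)·tanφ'/tanβ.)
γ' = 21.2 − 9.81 = 11.39 kN/m³
Numerator = 0.0 + 11.39·5.0·cos²11.5°·tan25.6° = 0.0 + 11.39·5.0·0.9603·0.4791 = 26.201 kPa
Denominator = 21.2·5.0·sin11.5°·cos11.5° = 21.2·5.0·0.1994·0.9799 = 20.709 kPa
FS = 26.201 / 20.709 = 1.265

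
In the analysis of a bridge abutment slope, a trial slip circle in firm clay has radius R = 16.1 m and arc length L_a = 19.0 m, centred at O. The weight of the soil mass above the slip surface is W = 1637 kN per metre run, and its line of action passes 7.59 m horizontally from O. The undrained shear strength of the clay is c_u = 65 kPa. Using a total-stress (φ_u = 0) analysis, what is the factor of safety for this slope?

FS = 1.60

Taking moments about the centre O, the resisting moment is provided by the undrained shear strength acting along the arc:
M_R = c_u·L_a·R = 65·19.00·16.1 = 19883.5 kN·m/m
M_D = W·d = 1637·7.59 = 12424.8 kN·m/m
FS = M_R / M_D = 19883.5 / 12424.8 = 1.600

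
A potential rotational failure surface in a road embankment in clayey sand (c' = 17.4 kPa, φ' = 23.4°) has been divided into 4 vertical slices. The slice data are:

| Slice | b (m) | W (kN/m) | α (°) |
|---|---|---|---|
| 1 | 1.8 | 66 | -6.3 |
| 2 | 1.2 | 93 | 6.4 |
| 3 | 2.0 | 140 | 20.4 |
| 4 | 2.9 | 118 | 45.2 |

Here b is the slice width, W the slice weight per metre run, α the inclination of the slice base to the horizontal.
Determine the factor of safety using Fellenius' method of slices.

FS = 2.38

Ordinary method of slices: FS = Σ[c'·Δl_i + (W_i cosα_i)·tanφ'] / Σ W_i sinα_i, with Δl_i = b_i / cosα_i.
Slice 1: Δl = 1.8/cos(-6.3°) = 1.811 m; N'_1 = 66·cos(-6.3°) = 65.6; c'Δl = 31.51; W sinα = -7.2
Slice 2: Δl = 1.2/cos6.4° = 1.208 m; N'_2 = 93·cos6.4° = 92.4; c'Δl = 21.01; W sinα = 10.4
Slice 3: Δl = 2.0/cos20.4° = 2.134 m; N'_3 = 140·cos20.4° = 131.2; c'Δl = 37.13; W sinα = 48.8
Slice 4: Δl = 2.9/cos45.2° = 4.116 m; N'_4 = 118·cos45.2° = 83.1; c'Δl = 71.61; W sinα = 83.7
Σc'Δl = 161.3 kN/m; ΣN' = 372.4 kN/m; ΣW sinα = 135.7 kN/m
Resisting = 161.3 + 372.4·tan23.4° = 161.3 + 161.1 = 322.4 kN/m
FS = 322.4 / 135.7 = 2.377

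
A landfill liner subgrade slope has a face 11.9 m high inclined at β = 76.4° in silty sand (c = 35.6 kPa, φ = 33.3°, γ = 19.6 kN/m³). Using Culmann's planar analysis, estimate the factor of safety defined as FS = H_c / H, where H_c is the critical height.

H_c = (4c/γ) · sinβ cosφ / [1 − cos(β − φ)]
    = (4·35.6/19.6) · sin76.4°·cos33.3° / [1 − cos43.1°]
    = 7.265 · 0.8124 / 0.2698 = 21.87 m
FS = H_c / H = 21.87 / 11.9 = 1.838

FS = 1.84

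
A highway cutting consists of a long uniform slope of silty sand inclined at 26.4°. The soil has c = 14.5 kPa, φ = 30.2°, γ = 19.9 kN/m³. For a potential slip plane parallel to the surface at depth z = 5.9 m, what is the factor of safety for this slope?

FS = 1.48

For an infinite slope with a slip plane parallel to the surface (no pore pressure): FS = [c + γz cos²β tanφ] / [γz sinβ cosβ].
γz = 19.9·5.9 = 117.41 kN/m²
Numerator = 14.5 + 117.41·cos²26.4°·tan30.2° = 14.5 + 117.41·0.8023·0.5820 = 69.325 kPa
Denominator = 117.41·sin26.4°·cos26.4° = 117.41·0.4446·0.8957 = 46.760 kPa
FS = 69.325 / 46.760 = 1.483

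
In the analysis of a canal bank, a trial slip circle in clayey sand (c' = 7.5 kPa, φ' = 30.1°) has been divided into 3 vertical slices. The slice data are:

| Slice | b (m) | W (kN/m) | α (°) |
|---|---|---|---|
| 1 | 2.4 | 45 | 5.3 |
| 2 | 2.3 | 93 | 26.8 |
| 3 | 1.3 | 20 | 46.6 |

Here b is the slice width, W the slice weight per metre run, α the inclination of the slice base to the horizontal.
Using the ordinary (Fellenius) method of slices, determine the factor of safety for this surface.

FS = 2.20

Ordinary method of slices: FS = Σ[c'·Δl_i + (W_i cosα_i)·tanφ'] / Σ W_i sinα_i, with Δl_i = b_i / cosα_i.
Slice 1: Δl = 2.4/cos5.3° = 2.410 m; N'_1 = 45·cos5.3° = 44.8; c'Δl = 18.08; W sinα = 4.2
Slice 2: Δl = 2.3/cos26.8° = 2.577 m; N'_2 = 93·cos26.8° = 83.0; c'Δl = 19.33; W sinα = 41.9
Slice 3: Δl = 1.3/cos46.6° = 1.892 m; N'_3 = 20·cos46.6° = 13.7; c'Δl = 14.19; W sinα = 14.5
Σc'Δl = 51.6 kN/m; ΣN' = 141.6 kN/m; ΣW sinα = 60.6 kN/m
Resisting = 51.6 + 141.6·tan30.1° = 51.6 + 82.1 = 133.7 kN/m
FS = 133.7 / 60.6 = 2.205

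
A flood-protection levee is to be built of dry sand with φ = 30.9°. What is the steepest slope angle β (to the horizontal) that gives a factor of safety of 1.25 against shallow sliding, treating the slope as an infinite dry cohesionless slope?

β = 25.6°

For an infinite dry cohesionless slope FS = tanφ/tanβ, so tanβ = tanφ / FS.
tanβ = tan30.9° / 1.25 = 0.5985 / 1.25 = 0.4788
β = arctan(0.4788) = 25.58°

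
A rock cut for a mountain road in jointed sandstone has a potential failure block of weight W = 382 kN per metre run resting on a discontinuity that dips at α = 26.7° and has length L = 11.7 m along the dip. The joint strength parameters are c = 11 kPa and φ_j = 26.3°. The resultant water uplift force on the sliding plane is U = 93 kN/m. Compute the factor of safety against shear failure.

FS = 1.46

Resolving the block weight along and normal to the plane and applying the Mohr–Coulomb strength on the joint:
N' = W cosα − U = 382·cos26.7° − 93 = 248.3 kN/m
Driving force T = W sinα = 382·sin26.7° = 171.6 kN/m
Resisting force R = c·L + N'·tanφ_j = 11·11.7 + 248.3·tan26.3° = 128.7 + 122.7 = 251.4 kN/m
FS = R / T = 251.4 / 171.6 = 1.465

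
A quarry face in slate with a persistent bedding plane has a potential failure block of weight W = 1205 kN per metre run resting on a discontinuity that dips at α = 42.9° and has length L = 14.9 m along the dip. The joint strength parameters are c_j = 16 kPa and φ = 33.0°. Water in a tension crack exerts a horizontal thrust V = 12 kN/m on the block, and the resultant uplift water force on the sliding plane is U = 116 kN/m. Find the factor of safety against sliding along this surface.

FS = 0.88

Resolving the block weight along and normal to the plane and applying the Mohr–Coulomb strength on the joint:
N' = W cosα − U − V sinα = 1205·cos42.9° − 116 − 12·sin42.9° = 758.5 kN/m
Driving force T = W sinα + V cosα = 1205·sin42.9° + 12·cos42.9° = 829.1 kN/m
Resisting force R = c_j·L + N'·tanφ = 16·14.9 + 758.5·tan33.0° = 238.4 + 492.6 = 731.0 kN/m
FS = R / T = 731.0 / 829.1 = 0.882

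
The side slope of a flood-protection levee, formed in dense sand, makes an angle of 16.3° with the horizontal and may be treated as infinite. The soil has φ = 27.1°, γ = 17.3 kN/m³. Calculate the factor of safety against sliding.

FS = 1.75

For a dry cohesionless infinite slope the factor of safety is FS = tanφ / tanβ.
FS = tan27.1° / tan16.3° = 0.5117 / 0.2924 = 1.750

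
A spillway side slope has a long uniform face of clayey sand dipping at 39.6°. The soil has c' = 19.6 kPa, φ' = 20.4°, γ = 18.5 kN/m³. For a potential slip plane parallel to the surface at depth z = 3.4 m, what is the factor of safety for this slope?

FS = 1.08

For an infinite slope with a slip plane parallel to the surface (no pore pressure): FS = [c' + γz cos²β tanφ'] / [γz sinβ cosβ].
γz = 18.5·3.4 = 62.90 kN/m²
Numerator = 19.6 + 62.90·cos²39.6°·tan20.4° = 19.6 + 62.90·0.5937·0.3719 = 33.488 kPa
Denominator = 62.90·sin39.6°·cos39.6° = 62.90·0.6374·0.7705 = 30.893 kPa
FS = 33.488 / 30.893 = 1.084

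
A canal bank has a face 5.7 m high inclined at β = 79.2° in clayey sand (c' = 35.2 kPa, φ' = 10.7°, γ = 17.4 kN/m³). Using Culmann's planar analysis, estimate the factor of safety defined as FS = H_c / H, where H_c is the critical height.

H_c = (4c'/γ) · sinβ cosφ' / [1 − cos(β − φ')]
    = (4·35.2/17.4) · sin79.2°·cos10.7° / [1 − cos68.5°]
    = 8.092 · 0.9652 / 0.6335 = 12.33 m
FS = H_c / H = 12.33 / 5.7 = 2.163

FS = 2.16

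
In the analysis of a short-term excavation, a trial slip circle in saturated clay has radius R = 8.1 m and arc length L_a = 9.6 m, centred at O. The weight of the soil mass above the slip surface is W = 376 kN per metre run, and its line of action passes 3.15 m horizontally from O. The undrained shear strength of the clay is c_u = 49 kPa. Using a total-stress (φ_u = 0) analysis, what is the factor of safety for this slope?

Taking moments about the centre O, the resisting moment is provided by the undrained shear strength acting along the arc:
M_R = c_u·L_a·R = 49·9.60·8.1 = 3810.2 kN·m/m
M_D = W·d = 376·3.15 = 1184.4 kN·m/m
FS = M_R / M_D = 3810.2 / 1184.4 = 3.217

FS = 3.22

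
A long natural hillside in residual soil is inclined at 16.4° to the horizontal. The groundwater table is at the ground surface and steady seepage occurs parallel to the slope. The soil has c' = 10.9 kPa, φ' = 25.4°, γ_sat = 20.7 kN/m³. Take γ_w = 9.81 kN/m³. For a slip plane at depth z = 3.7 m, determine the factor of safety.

FS = 1.37

With seepage parallel to the slope and the water table at the surface, the effective normal stress on the slip plane uses the buoyant unit weight γ' = γ_sat − γ_w while the driving shear stress uses γ_sat:
FS = [c' + γ' z cos²β tanφ'] / [γ_sat z sinβ cosβ]
γ' = 20.7 − 9.81 = 10.89 kN/m³
Numerator = 10.9 + 10.89·3.7·cos²16.4°·tan25.4° = 10.9 + 10.89·3.7·0.9203·0.4748 = 28.507 kPa
Denominator = 20.7·3.7·sin16.4°·cos16.4° = 20.7·3.7·0.2823·0.9593 = 20.745 kPa
FS = 28.507 / 20.745 = 1.374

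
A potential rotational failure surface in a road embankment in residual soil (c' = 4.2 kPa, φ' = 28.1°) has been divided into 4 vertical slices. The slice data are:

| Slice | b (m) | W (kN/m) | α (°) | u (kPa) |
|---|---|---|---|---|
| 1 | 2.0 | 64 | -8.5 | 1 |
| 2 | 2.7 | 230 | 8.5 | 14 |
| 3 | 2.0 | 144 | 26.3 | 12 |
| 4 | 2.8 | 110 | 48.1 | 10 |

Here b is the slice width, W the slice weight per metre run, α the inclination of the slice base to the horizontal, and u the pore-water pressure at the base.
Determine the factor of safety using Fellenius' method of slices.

Ordinary method of slices: FS = Σ[c'·Δl_i + (W_i cosα_i − u_i·Δl_i)·tanφ'] / Σ W_i sinα_i, with Δl_i = b_i / cosα_i.
Slice 1: Δl = 2.0/cos(-8.5°) = 2.022 m; N'_1 = 64·cos(-8.5°) − 1·2.022 = 61.3; c'Δl = 8.49; W sinα = -9.5
Slice 2: Δl = 2.7/cos8.5° = 2.730 m; N'_2 = 230·cos8.5° − 14·2.730 = 189.3; c'Δl = 11.47; W sinα = 34.0
Slice 3: Δl = 2.0/cos26.3° = 2.231 m; N'_3 = 144·cos26.3° − 12·2.231 = 102.3; c'Δl = 9.37; W sinα = 63.8
Slice 4: Δl = 2.8/cos48.1° = 4.193 m; N'_4 = 110·cos48.1° − 10·4.193 = 31.5; c'Δl = 17.61; W sinα = 81.9
Σc'Δl = 46.9 kN/m; ΣN' = 384.4 kN/m; ΣW sinα = 170.2 kN/m
Resisting = 46.9 + 384.4·tan28.1° = 46.9 + 205.2 = 252.2 kN/m
FS = 252.2 / 170.2 = 1.482

FS = 1.48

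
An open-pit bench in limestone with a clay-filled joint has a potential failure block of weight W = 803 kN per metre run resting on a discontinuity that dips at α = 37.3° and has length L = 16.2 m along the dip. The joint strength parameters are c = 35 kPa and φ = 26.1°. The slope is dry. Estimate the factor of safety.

Resolving the block weight along and normal to the plane and applying the Mohr–Coulomb strength on the joint:
N' = W cosα = 803·cos37.3° = 638.8 kN/m
Driving force T = W sinα = 803·sin37.3° = 486.6 kN/m
Resisting force R = c·L + N'·tanφ = 35·16.2 + 638.8·tan26.1° = 567.0 + 312.9 = 879.9 kN/m
FS = R / T = 879.9 / 486.6 = 1.808

FS = 1.81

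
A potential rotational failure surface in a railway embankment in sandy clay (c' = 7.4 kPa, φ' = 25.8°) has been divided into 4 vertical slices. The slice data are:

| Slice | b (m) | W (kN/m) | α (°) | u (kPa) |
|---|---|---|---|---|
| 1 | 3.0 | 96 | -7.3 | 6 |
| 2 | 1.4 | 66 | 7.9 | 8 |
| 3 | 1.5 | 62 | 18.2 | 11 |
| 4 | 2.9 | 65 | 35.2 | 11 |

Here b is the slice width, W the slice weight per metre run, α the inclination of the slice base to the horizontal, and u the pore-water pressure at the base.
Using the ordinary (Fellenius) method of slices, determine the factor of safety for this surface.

FS = 3.00

Ordinary method of slices: FS = Σ[c'·Δl_i + (W_i cosα_i − u_i·Δl_i)·tanφ'] / Σ W_i sinα_i, with Δl_i = b_i / cosα_i.
Slice 1: Δl = 3.0/cos(-7.3°) = 3.025 m; N'_1 = 96·cos(-7.3°) − 6·3.025 = 77.1; c'Δl = 22.38; W sinα = -12.2
Slice 2: Δl = 1.4/cos7.9° = 1.413 m; N'_2 = 66·cos7.9° − 8·1.413 = 54.1; c'Δl = 10.46; W sinα = 9.1
Slice 3: Δl = 1.5/cos18.2° = 1.579 m; N'_3 = 62·cos18.2° − 11·1.579 = 41.5; c'Δl = 11.68; W sinα = 19.4
Slice 4: Δl = 2.9/cos35.2° = 3.549 m; N'_4 = 65·cos35.2° − 11·3.549 = 14.1; c'Δl = 26.26; W sinα = 37.5
Σc'Δl = 70.8 kN/m; ΣN' = 186.7 kN/m; ΣW sinα = 53.7 kN/m
Resisting = 70.8 + 186.7·tan25.8° = 70.8 + 90.3 = 161.1 kN/m
FS = 161.1 / 53.7 = 2.999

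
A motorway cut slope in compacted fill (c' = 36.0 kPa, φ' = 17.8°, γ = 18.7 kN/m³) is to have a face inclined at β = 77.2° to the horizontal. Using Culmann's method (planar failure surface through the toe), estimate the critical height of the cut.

H_c = 14.56 m

Culmann's analysis gives the critical failure plane at α_cr = (β + φ')/2 = (77.2 + 17.8)/2 = 47.5°, and the critical height
H_c = (4c'/γ) · sinβ cosφ' / [1 − cos(β − φ')]
    = (4·36.0/18.7) · sin77.2°·cos17.8° / [1 − cos(59.4°)]
    = 7.701 · 0.9751·0.9521 / [1 − 0.5090]
    = 7.701 · 0.9285 / 0.4910
    = 14.56 m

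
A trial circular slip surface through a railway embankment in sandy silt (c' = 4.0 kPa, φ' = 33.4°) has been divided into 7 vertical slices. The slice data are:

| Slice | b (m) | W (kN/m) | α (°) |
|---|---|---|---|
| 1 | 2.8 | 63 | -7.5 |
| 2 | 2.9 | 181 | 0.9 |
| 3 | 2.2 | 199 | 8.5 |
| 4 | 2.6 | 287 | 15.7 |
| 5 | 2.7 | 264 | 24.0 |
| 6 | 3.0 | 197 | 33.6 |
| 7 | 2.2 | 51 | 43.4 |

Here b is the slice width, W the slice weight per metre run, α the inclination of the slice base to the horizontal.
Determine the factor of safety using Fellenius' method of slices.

Ordinary method of slices: FS = Σ[c'·Δl_i + (W_i cosα_i)·tanφ'] / Σ W_i sinα_i, with Δl_i = b_i / cosα_i.
Slice 1: Δl = 2.8/cos(-7.5°) = 2.824 m; N'_1 = 63·cos(-7.5°) = 62.5; c'Δl = 11.30; W sinα = -8.2
Slice 2: Δl = 2.9/cos0.9° = 2.900 m; N'_2 = 181·cos0.9° = 181.0; c'Δl = 11.60; W sinα = 2.8
Slice 3: Δl = 2.2/cos8.5° = 2.224 m; N'_3 = 199·cos8.5° = 196.8; c'Δl = 8.90; W sinα = 29.4
Slice 4: Δl = 2.6/cos15.7° = 2.701 m; N'_4 = 287·cos15.7° = 276.3; c'Δl = 10.80; W sinα = 77.7
Slice 5: Δl = 2.7/cos24.0° = 2.956 m; N'_5 = 264·cos24.0° = 241.2; c'Δl = 11.82; W sinα = 107.4
Slice 6: Δl = 3.0/cos33.6° = 3.602 m; N'_6 = 197·cos33.6° = 164.1; c'Δl = 14.41; W sinα = 109.0
Slice 7: Δl = 2.2/cos43.4° = 3.028 m; N'_7 = 51·cos43.4° = 37.1; c'Δl = 12.11; W sinα = 35.0
Σc'Δl = 80.9 kN/m; ΣN' = 1158.9 kN/m; ΣW sinα = 353.1 kN/m
Resisting = 80.9 + 1158.9·tan33.4° = 80.9 + 764.1 = 845.1 kN/m
FS = 845.1 / 353.1 = 2.393

FS = 2.39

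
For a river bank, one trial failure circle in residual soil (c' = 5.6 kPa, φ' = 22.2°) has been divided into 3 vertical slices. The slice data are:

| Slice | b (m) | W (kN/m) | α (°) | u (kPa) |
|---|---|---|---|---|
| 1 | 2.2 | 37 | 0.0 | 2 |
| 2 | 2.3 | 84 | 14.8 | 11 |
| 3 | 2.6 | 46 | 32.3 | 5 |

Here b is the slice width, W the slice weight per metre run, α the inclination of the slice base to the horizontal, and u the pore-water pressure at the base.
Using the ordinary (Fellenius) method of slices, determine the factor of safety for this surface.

Ordinary method of slices: FS = Σ[c'·Δl_i + (W_i cosα_i − u_i·Δl_i)·tanφ'] / Σ W_i sinα_i, with Δl_i = b_i / cosα_i.
Slice 1: Δl = 2.2/cos0.0° = 2.200 m; N'_1 = 37·cos0.0° − 2·2.200 = 32.6; c'Δl = 12.32; W sinα = 0.0
Slice 2: Δl = 2.3/cos14.8° = 2.379 m; N'_2 = 84·cos14.8° − 11·2.379 = 55.0; c'Δl = 13.32; W sinα = 21.5
Slice 3: Δl = 2.6/cos32.3° = 3.076 m; N'_3 = 46·cos32.3° − 5·3.076 = 23.5; c'Δl = 17.23; W sinα = 24.6
Σc'Δl = 42.9 kN/m; ΣN' = 111.1 kN/m; ΣW sinα = 46.0 kN/m
Resisting = 42.9 + 111.1·tan22.2° = 42.9 + 45.4 = 88.2 kN/m
FS = 88.2 / 46.0 = 1.916

FS = 1.92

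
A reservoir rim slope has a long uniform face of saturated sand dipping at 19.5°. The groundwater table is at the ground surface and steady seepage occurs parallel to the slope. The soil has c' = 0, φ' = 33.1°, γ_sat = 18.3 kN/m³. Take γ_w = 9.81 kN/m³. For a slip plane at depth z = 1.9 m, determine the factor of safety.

FS = 0.85

With seepage parallel to the slope and the water table at the surface, the effective normal stress on the slip plane uses the buoyant unit weight γ' = γ_sat − γ_w while the driving shear stress uses γ_sat:
FS = [c' + γ' z cos²β tanφ'] / [γ_sat z sinβ cosβ]
(For c' = 0 this reduces to FS = (γ'/γ_sat)·tanφ'/tanβ.)
γ' = 18.3 − 9.81 = 8.49 kN/m³
Numerator = 0.0 + 8.49·1.9·cos²19.5°·tan33.1° = 0.0 + 8.49·1.9·0.8886·0.6519 = 9.344 kPa
Denominator = 18.3·1.9·sin19.5°·cos19.5° = 18.3·1.9·0.3338·0.9426 = 10.941 kPa
FS = 9.344 / 10.941 = 0.854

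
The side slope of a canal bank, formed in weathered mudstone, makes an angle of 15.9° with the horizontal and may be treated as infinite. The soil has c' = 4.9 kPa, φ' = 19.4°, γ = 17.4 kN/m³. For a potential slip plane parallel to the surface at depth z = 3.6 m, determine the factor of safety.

FS = 1.53

For an infinite slope with a slip plane parallel to the surface (no pore pressure): FS = [c' + γz cos²β tanφ'] / [γz sinβ cosβ].
γz = 17.4·3.6 = 62.64 kN/m²
Numerator = 4.9 + 62.64·cos²15.9°·tan19.4° = 4.9 + 62.64·0.9249·0.3522 = 25.303 kPa
Denominator = 62.64·sin15.9°·cos15.9° = 62.64·0.2740·0.9617 = 16.504 kPa
FS = 25.303 / 16.504 = 1.533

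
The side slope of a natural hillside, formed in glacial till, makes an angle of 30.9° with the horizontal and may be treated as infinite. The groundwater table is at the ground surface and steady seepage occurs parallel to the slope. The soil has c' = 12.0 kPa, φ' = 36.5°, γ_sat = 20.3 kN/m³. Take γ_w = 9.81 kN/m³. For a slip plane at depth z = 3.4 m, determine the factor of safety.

With seepage parallel to the slope and the water table at the surface, the effective normal stress on the slip plane uses the buoyant unit weight γ' = γ_sat − γ_w while the driving shear stress uses γ_sat:
FS = [c' + γ' z cos²β tanφ'] / [γ_sat z sinβ cosβ]
γ' = 20.3 − 9.81 = 10.49 kN/m³
Numerator = 12.0 + 10.49·3.4·cos²30.9°·tan36.5° = 12.0 + 10.49·3.4·0.7363·0.7400 = 31.431 kPa
Denominator = 20.3·3.4·sin30.9°·cos30.9° = 20.3·3.4·0.5135·0.8581 = 30.414 kPa
FS = 31.431 / 30.414 = 1.033

FS = 1.03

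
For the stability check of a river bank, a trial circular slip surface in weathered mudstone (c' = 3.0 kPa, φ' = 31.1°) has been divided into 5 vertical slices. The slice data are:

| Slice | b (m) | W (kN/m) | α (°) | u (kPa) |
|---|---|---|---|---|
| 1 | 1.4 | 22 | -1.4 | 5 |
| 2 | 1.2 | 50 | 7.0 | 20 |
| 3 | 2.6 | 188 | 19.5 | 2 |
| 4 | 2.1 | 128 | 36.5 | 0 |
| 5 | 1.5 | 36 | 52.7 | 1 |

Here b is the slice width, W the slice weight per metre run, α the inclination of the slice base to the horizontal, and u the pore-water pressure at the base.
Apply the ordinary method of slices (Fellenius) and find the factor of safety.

Ordinary method of slices: FS = Σ[c'·Δl_i + (W_i cosα_i − u_i·Δl_i)·tanφ'] / Σ W_i sinα_i, with Δl_i = b_i / cosα_i.
Slice 1: Δl = 1.4/cos(-1.4°) = 1.400 m; N'_1 = 22·cos(-1.4°) − 5·1.400 = 15.0; c'Δl = 4.20; W sinα = -0.5
Slice 2: Δl = 1.2/cos7.0° = 1.209 m; N'_2 = 50·cos7.0° − 20·1.209 = 25.4; c'Δl = 3.63; W sinα = 6.1
Slice 3: Δl = 2.6/cos19.5° = 2.758 m; N'_3 = 188·cos19.5° − 2·2.758 = 171.7; c'Δl = 8.27; W sinα = 62.8
Slice 4: Δl = 2.1/cos36.5° = 2.612 m; N'_4 = 128·cos36.5° − 0·2.612 = 102.9; c'Δl = 7.84; W sinα = 76.1
Slice 5: Δl = 1.5/cos52.7° = 2.475 m; N'_5 = 36·cos52.7° − 1·2.475 = 19.3; c'Δl = 7.43; W sinα = 28.6
Σc'Δl = 31.4 kN/m; ΣN' = 334.4 kN/m; ΣW sinα = 173.1 kN/m
Resisting = 31.4 + 334.4·tan31.1° = 31.4 + 201.7 = 233.1 kN/m
FS = 233.1 / 173.1 = 1.347

FS = 1.35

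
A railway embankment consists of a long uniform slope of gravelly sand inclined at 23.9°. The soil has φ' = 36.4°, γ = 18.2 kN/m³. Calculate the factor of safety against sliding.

FS = 1.66

For a dry cohesionless infinite slope the factor of safety is FS = tanφ' / tanβ.
FS = tan36.4° / tan23.9° = 0.7373 / 0.4431 = 1.664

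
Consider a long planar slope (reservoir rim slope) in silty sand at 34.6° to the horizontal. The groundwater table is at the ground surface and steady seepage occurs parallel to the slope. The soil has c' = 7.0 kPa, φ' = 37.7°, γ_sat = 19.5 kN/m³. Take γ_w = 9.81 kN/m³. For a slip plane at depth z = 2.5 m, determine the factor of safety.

FS = 0.86

With seepage parallel to the slope and the water table at the surface, the effective normal stress on the slip plane uses the buoyant unit weight γ' = γ_sat − γ_w while the driving shear stress uses γ_sat:
FS = [c' + γ' z cos²β tanφ'] / [γ_sat z sinβ cosβ]
γ' = 19.5 − 9.81 = 9.69 kN/m³
Numerator = 7.0 + 9.69·2.5·cos²34.6°·tan37.7° = 7.0 + 9.69·2.5·0.6776·0.7729 = 19.686 kPa
Denominator = 19.5·2.5·sin34.6°·cos34.6° = 19.5·2.5·0.5678·0.8231 = 22.786 kPa
FS = 19.686 / 22.786 = 0.864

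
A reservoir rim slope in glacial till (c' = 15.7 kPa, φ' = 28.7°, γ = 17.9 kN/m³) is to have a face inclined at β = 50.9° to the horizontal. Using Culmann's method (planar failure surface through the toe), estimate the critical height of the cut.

H_c = 32.22 m

Culmann's analysis gives the critical failure plane at α_cr = (β + φ')/2 = (50.9 + 28.7)/2 = 39.8°, and the critical height
H_c = (4c'/γ) · sinβ cosφ' / [1 − cos(β − φ')]
    = (4·15.7/17.9) · sin50.9°·cos28.7° / [1 − cos(22.2°)]
    = 3.508 · 0.7760·0.8771 / [1 − 0.9259]
    = 3.508 · 0.6807 / 0.0741
    = 32.22 m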